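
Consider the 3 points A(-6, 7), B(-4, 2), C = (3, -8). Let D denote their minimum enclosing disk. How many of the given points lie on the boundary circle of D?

Side lengths²: AB² = 29, AC² = 306, BC² = 149.
Since AC² = 306 ≥ 149 + 29 = 178, the angle opposite AC is not acute, so the smallest enclosing circle has AC as diameter.
Centre = midpoint of AC = (-1.5, -0.5), r² = 306/4 = 76.5.
The points at distance exactly r from the centre are A, C — 2 points.

2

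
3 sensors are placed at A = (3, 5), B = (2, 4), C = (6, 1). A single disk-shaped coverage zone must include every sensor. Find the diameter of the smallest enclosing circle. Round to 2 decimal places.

5.05

Side lengths²: AB² = 2, AC² = 25, BC² = 25.
Since BC² = 25 < 25 + 2 = 27, the triangle is acute, so the smallest enclosing circle is the circumcircle.
Circumcentre = (59/14, 39/14), r² = 625/98.
Diameter = 2r = 2√(625/98) ≈ 5.05.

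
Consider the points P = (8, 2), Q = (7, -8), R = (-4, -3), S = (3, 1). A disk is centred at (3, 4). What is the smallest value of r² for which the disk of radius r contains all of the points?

The required radius is the distance from (3, 4) to the farthest point.
Squared distances: 29, 160, 98, 9.
Maximum is 160, attained at Q.

160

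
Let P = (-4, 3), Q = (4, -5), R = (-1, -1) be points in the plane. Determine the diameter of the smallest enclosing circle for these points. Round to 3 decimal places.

11.314

Side lengths²: PQ² = 128, PR² = 25, QR² = 41.
Since PQ² = 128 ≥ 41 + 25 = 66, the angle opposite PQ is not acute, so the smallest enclosing circle has PQ as diameter.
Centre = midpoint of PQ = (0, -1), r² = 128/4 = 32.
Diameter = 2r = 2√32 ≈ 11.314.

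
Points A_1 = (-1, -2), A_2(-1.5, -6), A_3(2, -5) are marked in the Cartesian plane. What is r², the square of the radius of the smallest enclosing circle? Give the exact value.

3445/648

Side lengths²: A_1A_2² = 16.25, A_1A_3² = 18, A_2A_3² = 13.25.
Since A_1A_3² = 18 < 16.25 + 13.25 = 29.5, the triangle is acute, so the smallest enclosing circle is the circumcircle.
Circumcentre = (-5/36, -149/36), r² = 3445/648.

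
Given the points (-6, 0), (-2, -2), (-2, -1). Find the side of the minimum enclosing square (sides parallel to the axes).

4

The bounding box has width 4 and height 2.
An axis-aligned square enclosing the set must have side ≥ max(width, height).
So the minimum side is max(4, 2) = 4.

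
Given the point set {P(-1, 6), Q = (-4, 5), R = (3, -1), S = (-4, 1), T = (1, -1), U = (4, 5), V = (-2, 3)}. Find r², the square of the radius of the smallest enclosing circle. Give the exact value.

3145/144

The minimum enclosing circle of a finite set is fixed by two of the points (as a diameter) or three (as a circumcircle).
The minimum enclosing circle is determined by three boundary points: Q, R, U.
Their circumcentre is (0, 31/12) with r² = 3145/144.
The farthest remaining point S is at distance² 2665/144 ≤ 3145/144.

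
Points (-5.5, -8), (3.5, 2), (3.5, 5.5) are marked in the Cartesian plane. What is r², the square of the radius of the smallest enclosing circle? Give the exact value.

Call the three points A, B, C in the order given.
Side lengths²: AB² = 181, AC² = 263.25, BC² = 12.25.
Since AC² = 263.25 ≥ 181 + 12.25 = 193.25, the angle opposite AC is not acute, so the smallest enclosing circle has AC as diameter.
Centre = midpoint of AC = (-1, -1.25), r² = 263.25/4 = 65.8125.

65.8125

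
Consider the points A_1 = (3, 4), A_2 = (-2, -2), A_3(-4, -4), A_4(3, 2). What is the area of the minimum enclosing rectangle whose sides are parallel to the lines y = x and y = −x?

In coordinates u = x + y, v = x − y the rectangle is axis-aligned; the map (x,y)→(u,v) scales areas by 2.
u-values: 7, -4, -8, 5; range = 7 − (-8) = 15.
v-values: -1, 0, 0, 1; range = 1 − (-1) = 2.
Area = (15 × 2) / 2 = 15.

15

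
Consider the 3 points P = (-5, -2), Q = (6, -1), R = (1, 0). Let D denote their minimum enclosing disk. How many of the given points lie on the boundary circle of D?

Side lengths²: PQ² = 122, PR² = 40, QR² = 26.
Since PQ² = 122 ≥ 40 + 26 = 66, the angle opposite PQ is not acute, so the smallest enclosing circle has PQ as diameter.
Centre = midpoint of PQ = (0.5, -1.5), r² = 122/4 = 30.5.
The points at distance exactly r from the centre are P, Q — 2 points.

2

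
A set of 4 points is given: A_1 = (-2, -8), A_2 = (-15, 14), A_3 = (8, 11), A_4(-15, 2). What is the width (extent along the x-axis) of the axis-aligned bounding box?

max x = 8, min x = -15, so width = 23.

23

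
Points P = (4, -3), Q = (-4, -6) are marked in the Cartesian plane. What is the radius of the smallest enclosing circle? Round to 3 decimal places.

The smallest circle enclosing two points has them as diameter endpoints.
Centre = midpoint = (0, -4.5); r² = |PQ|²/4 = 73/4 = 18.25.
r = √(18.25) ≈ 4.272.

4.272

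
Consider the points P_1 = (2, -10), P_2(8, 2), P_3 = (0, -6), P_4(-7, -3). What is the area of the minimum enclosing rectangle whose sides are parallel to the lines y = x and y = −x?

160

In coordinates u = x + y, v = x − y the rectangle is axis-aligned; the map (x,y)→(u,v) scales areas by 2.
u-values: -8, 10, -6, -10; range = 10 − (-10) = 20.
v-values: 12, 6, 6, -4; range = 12 − (-4) = 16.
Area = (20 × 16) / 2 = 160.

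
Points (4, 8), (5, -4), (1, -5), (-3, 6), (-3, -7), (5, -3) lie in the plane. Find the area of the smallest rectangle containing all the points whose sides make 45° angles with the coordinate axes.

In coordinates u = x + y, v = x − y the rectangle is axis-aligned; the map (x,y)→(u,v) scales areas by 2.
u-values: 12, 1, -4, 3, -10, 2; range = 12 − (-10) = 22.
v-values: -4, 9, 6, -9, 4, 8; range = 9 − (-9) = 18.
Area = (22 × 18) / 2 = 198.

198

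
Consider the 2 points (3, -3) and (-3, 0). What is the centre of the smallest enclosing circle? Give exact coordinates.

(0, -1.5)

The smallest circle enclosing two points has them as diameter endpoints.
Centre = midpoint = (0, -1.5); r² = |(3, -3)−(-3, 0)|²/4 = 45/4 = 11.25.
Centre = (0, -1.5).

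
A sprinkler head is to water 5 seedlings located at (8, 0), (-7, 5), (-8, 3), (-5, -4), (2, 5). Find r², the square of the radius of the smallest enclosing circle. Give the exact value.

66.25

The minimum enclosing circle of a finite set is fixed by two of the points (as a diameter) or three (as a circumcircle).
The farthest pair is (8, 0)–(-8, 3) with squared distance 265. The circle on this segment as diameter has centre (0, 1.5) and r² = 265/4 = 66.25.
Check (-7, 5): distance² to centre = 61.25 ≤ 66.25, so it lies inside.
All remaining points lie in this disk, and no smaller disk contains both endpoints, so this is the minimum enclosing circle.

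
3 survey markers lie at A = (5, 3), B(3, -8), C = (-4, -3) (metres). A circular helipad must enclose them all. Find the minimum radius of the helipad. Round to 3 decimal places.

Side lengths²: AB² = 125, AC² = 117, BC² = 74.
Since AB² = 125 < 117 + 74 = 191, the triangle is acute, so the smallest enclosing circle is the circumcircle.
Circumcentre = (111/58, -123/58), r² = 60125/1682.
r = √(60125/1682) ≈ 5.979.

5.979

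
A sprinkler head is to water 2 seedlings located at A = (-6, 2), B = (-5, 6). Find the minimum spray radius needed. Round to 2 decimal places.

2.06

The smallest circle enclosing two points has them as diameter endpoints.
Centre = midpoint = (-5.5, 4); r² = |AB|²/4 = 17/4 = 4.25.
r = √(4.25) ≈ 2.06.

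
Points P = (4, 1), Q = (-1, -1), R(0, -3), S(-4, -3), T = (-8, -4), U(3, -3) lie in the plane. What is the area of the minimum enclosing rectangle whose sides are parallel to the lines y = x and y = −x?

In coordinates u = x + y, v = x − y the rectangle is axis-aligned; the map (x,y)→(u,v) scales areas by 2.
u-values: 5, -2, -3, -7, -12, 0; range = 5 − (-12) = 17.
v-values: 3, 0, 3, -1, -4, 6; range = 6 − (-4) = 10.
Area = (17 × 10) / 2 = 85.

85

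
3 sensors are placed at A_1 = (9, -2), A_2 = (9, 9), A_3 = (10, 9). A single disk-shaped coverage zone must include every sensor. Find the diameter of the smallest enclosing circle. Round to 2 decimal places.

11.05

Side lengths²: A_1A_2² = 121, A_1A_3² = 122, A_2A_3² = 1.
Since A_1A_3² = 122 ≥ 121 + 1 = 122, the angle opposite A_1A_3 is not acute, so the smallest enclosing circle has A_1A_3 as diameter.
Centre = midpoint of A_1A_3 = (9.5, 3.5), r² = 122/4 = 30.5.
Diameter = 2r = 2√(30.5) ≈ 11.05.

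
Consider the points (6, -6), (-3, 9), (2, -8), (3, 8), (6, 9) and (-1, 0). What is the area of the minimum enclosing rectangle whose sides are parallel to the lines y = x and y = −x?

In coordinates u = x + y, v = x − y the rectangle is axis-aligned; the map (x,y)→(u,v) scales areas by 2.
u-values: 0, 6, -6, 11, 15, -1; range = 15 − (-6) = 21.
v-values: 12, -12, 10, -5, -3, -1; range = 12 − (-12) = 24.
Area = (21 × 24) / 2 = 252.

252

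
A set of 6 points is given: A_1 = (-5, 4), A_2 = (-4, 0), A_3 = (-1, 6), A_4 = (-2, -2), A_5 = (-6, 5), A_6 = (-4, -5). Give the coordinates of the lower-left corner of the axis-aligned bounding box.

x-range [-6, -1], y-range [-5, 6].
The lower-left corner is (-6, -5).

(-6, -5)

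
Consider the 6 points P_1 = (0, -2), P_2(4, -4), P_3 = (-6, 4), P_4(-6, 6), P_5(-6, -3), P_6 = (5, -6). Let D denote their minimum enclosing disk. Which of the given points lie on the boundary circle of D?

A smallest enclosing disk is always determined by at most three of the input points on its boundary.
The farthest pair is P_4–P_6 with squared distance 265. The circle on this segment as diameter has centre (-0.5, 0) and r² = 265/4 = 66.25.
Check P_1: distance² to centre = 4.25 ≤ 66.25, so it lies inside.
All remaining points lie in this disk, and no smaller disk contains both endpoints, so this is the minimum enclosing circle.
The points at distance exactly r from the centre are P_4, P_6 — 2 points.

P_4, P_6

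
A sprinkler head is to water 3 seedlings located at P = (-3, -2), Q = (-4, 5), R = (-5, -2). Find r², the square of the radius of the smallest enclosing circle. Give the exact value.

Side lengths²: PQ² = 50, PR² = 4, QR² = 50.
Since QR² = 50 < 50 + 4 = 54, the triangle is acute, so the smallest enclosing circle is the circumcircle.
Circumcentre = (-4, 10/7), r² = 625/49.

625/49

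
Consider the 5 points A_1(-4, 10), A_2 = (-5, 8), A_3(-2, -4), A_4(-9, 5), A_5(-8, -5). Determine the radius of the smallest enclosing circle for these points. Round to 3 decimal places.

7.762

The farthest pair is A_1–A_5 with squared distance 241. The circle on this segment as diameter has centre (-6, 2.5) and r² = 241/4 = 60.25.
Check A_2: distance² to centre = 31.25 ≤ 60.25, so it lies inside.
All remaining points lie in this disk, and no smaller disk contains both endpoints, so this is the minimum enclosing circle.
r = √(60.25) ≈ 7.762.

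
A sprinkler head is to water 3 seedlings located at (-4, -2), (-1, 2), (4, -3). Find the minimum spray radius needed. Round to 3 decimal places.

4.072

Call the three points A, B, C in the order given.
Side lengths²: AB² = 25, AC² = 65, BC² = 50.
Since AC² = 65 < 50 + 25 = 75, the triangle is acute, so the smallest enclosing circle is the circumcircle.
Circumcentre = (1/14, -27/14), r² = 1625/98.
r = √(1625/98) ≈ 4.072.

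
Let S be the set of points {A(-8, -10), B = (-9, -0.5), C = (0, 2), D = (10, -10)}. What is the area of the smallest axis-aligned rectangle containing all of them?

x ranges over [-9, 10], width 19.
y ranges over [-10, 2], height 12.
Area = 19 × 12 = 228.

228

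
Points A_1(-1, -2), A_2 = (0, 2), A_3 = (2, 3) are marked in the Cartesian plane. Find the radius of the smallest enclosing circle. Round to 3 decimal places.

2.915

Side lengths²: A_1A_2² = 17, A_1A_3² = 34, A_2A_3² = 5.
Since A_1A_3² = 34 ≥ 17 + 5 = 22, the angle opposite A_1A_3 is not acute, so the smallest enclosing circle has A_1A_3 as diameter.
Centre = midpoint of A_1A_3 = (0.5, 0.5), r² = 34/4 = 8.5.
r = √(8.5) ≈ 2.915.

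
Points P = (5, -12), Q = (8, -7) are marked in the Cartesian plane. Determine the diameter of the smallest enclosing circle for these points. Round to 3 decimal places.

5.831

The smallest circle enclosing two points has them as diameter endpoints.
Centre = midpoint = (6.5, -9.5); r² = |PQ|²/4 = 34/4 = 8.5.
Diameter = 2r = 2√(8.5) ≈ 5.831.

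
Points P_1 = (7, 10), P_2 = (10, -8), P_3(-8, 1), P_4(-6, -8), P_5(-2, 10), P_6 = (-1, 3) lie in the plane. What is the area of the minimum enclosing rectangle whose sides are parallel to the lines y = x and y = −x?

465

In coordinates u = x + y, v = x − y the rectangle is axis-aligned; the map (x,y)→(u,v) scales areas by 2.
u-values: 17, 2, -7, -14, 8, 2; range = 17 − (-14) = 31.
v-values: -3, 18, -9, 2, -12, -4; range = 18 − (-12) = 30.
Area = (31 × 30) / 2 = 465.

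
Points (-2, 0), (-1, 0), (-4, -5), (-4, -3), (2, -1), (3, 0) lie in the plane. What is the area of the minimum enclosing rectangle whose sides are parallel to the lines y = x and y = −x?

In coordinates u = x + y, v = x − y the rectangle is axis-aligned; the map (x,y)→(u,v) scales areas by 2.
u-values: -2, -1, -9, -7, 1, 3; range = 3 − (-9) = 12.
v-values: -2, -1, 1, -1, 3, 3; range = 3 − (-2) = 5.
Area = (12 × 5) / 2 = 30.

30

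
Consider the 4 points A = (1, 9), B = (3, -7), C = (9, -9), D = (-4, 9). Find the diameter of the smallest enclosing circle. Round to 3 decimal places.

22.204

A smallest enclosing disk is always determined by at most three of the input points on its boundary.
The farthest pair is C–D with squared distance 493. The circle on this segment as diameter has centre (2.5, 0) and r² = 493/4 = 123.25.
Check A: distance² to centre = 83.25 ≤ 123.25, so it lies inside.
All remaining points lie in this disk, and no smaller disk contains both endpoints, so this is the minimum enclosing circle.
Diameter = 2r = 2√(123.25) ≈ 22.204.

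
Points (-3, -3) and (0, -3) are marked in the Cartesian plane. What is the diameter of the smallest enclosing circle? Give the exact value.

3

The smallest circle enclosing two points has them as diameter endpoints.
Centre = midpoint = (-1.5, -3); r² = |(-3, -3)−(0, -3)|²/4 = 9/4 = 2.25.
Diameter = 2r = 2√(2.25) = 3.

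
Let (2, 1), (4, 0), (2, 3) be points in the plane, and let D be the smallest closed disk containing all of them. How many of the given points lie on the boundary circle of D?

Call the three points A, B, C in the order given.
Side lengths²: AB² = 5, AC² = 4, BC² = 13.
Since BC² = 13 ≥ 5 + 4 = 9, the angle opposite BC is not acute, so the smallest enclosing circle has BC as diameter.
Centre = midpoint of BC = (3, 1.5), r² = 13/4 = 3.25.
The points at distance exactly r from the centre are (4, 0), (2, 3) — 2 points.

2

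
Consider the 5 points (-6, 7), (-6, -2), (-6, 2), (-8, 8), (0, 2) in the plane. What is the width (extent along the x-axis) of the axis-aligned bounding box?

max x = 0, min x = -8, so width = 8.

8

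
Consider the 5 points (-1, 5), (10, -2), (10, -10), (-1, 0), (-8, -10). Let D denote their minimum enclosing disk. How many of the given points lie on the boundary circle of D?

By Welzl's lemma the MEC is supported by two points (diametrically opposite) or three points (on a circumcircle).
The minimum enclosing circle is determined by three boundary points: (-1, 5), (10, -10), (-8, -10).
Their circumcentre is (1, -76/15) with r² = 23701/225.
The farthest remaining point (10, -2) is at distance² 20341/225 ≤ 23701/225.
The points at distance exactly r from the centre are (-1, 5), (10, -10), (-8, -10) — 3 points.

3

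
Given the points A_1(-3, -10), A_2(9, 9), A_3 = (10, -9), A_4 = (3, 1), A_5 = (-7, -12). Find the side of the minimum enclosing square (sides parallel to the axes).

The bounding box has width 17 and height 21.
An axis-aligned square enclosing the set must have side ≥ max(width, height).
So the minimum side is max(17, 21) = 21.

21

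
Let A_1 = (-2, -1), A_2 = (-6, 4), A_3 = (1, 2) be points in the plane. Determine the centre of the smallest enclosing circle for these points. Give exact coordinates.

(-47/18, 47/18)

Side lengths²: A_1A_2² = 41, A_1A_3² = 18, A_2A_3² = 53.
Since A_2A_3² = 53 < 41 + 18 = 59, the triangle is acute, so the smallest enclosing circle is the circumcircle.
Circumcentre = (-47/18, 47/18), r² = 2173/162.
Centre = (-47/18, 47/18).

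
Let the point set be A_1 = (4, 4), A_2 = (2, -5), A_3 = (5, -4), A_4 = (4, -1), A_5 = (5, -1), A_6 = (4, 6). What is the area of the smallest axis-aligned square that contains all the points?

121

The bounding box has width 3 and height 11.
An axis-aligned square enclosing the set must have side ≥ max(width, height).
So the minimum side is max(3, 11) = 11.
Area = 11² = 121.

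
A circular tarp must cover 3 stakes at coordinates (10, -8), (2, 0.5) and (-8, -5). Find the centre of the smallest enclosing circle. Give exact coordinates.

Call the three points A, B, C in the order given.
Side lengths²: AB² = 136.25, AC² = 333, BC² = 130.25.
Since AC² = 333 ≥ 136.25 + 130.25 = 266.5, the angle opposite AC is not acute, so the smallest enclosing circle has AC as diameter.
Centre = midpoint of AC = (1, -6.5), r² = 333/4 = 83.25.
Centre = (1, -6.5).

(1, -6.5)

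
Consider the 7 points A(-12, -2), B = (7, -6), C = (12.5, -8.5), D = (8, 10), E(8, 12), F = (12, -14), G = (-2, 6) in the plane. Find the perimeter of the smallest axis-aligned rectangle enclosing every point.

Width = max x − min x = 12.5 − (-12) = 24.5.
Height = max y − min y = 12 − (-14) = 26.
Perimeter = 2(24.5 + 26) = 101.

101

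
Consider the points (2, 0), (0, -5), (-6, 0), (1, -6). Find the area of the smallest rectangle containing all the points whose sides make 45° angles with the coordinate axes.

In coordinates u = x + y, v = x − y the rectangle is axis-aligned; the map (x,y)→(u,v) scales areas by 2.
u-values: 2, -5, -6, -5; range = 2 − (-6) = 8.
v-values: 2, 5, -6, 7; range = 7 − (-6) = 13.
Area = (8 × 13) / 2 = 52.

52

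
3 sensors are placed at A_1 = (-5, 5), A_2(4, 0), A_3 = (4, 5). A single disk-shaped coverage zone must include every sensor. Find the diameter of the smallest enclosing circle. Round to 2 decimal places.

Side lengths²: A_1A_2² = 106, A_1A_3² = 81, A_2A_3² = 25.
Since A_1A_2² = 106 ≥ 81 + 25 = 106, the angle opposite A_1A_2 is not acute, so the smallest enclosing circle has A_1A_2 as diameter.
Centre = midpoint of A_1A_2 = (-0.5, 2.5), r² = 106/4 = 26.5.
Diameter = 2r = 2√(26.5) ≈ 10.30.

10.30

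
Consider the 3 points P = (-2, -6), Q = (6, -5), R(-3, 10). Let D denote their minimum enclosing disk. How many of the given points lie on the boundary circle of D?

3

Side lengths²: PQ² = 65, PR² = 257, QR² = 306.
Since QR² = 306 < 257 + 65 = 322, the triangle is acute, so the smallest enclosing circle is the circumcircle.
Circumcentre = (89/86, 191/86), r² = 283985/3698.
The points at distance exactly r from the centre are P, Q, R — 3 points.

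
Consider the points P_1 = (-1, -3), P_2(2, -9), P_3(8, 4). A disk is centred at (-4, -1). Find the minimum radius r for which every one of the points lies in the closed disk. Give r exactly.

The required radius is the distance from (-4, -1) to the farthest point.
Squared distances: 13, 100, 169.
Maximum is 169, attained at P_3.
r = √169 = 13.

13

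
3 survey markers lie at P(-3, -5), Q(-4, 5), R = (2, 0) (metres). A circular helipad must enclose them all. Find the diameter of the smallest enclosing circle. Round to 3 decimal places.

10.091

Side lengths²: PQ² = 101, PR² = 50, QR² = 61.
Since PQ² = 101 < 61 + 50 = 111, the triangle is acute, so the smallest enclosing circle is the circumcircle.
Circumcentre = (-67/22, 1/22), r² = 6161/242.
Diameter = 2r = 2√(6161/242) ≈ 10.091.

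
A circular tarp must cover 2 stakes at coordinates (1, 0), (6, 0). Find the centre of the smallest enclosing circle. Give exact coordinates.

The smallest circle enclosing two points has them as diameter endpoints.
Centre = midpoint = (3.5, 0); r² = |(1, 0)−(6, 0)|²/4 = 25/4 = 6.25.
Centre = (3.5, 0).

(3.5, 0)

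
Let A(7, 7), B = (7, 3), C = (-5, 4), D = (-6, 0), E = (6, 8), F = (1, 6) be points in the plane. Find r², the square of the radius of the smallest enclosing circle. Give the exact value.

By Welzl's lemma the MEC is supported by two points (diametrically opposite) or three points (on a circumcircle).
The farthest pair is A–D with squared distance 218. The circle on this segment as diameter has centre (0.5, 3.5) and r² = 218/4 = 54.5.
Check B: distance² to centre = 42.5 ≤ 54.5, so it lies inside.
All remaining points lie in this disk, and no smaller disk contains both endpoints, so this is the minimum enclosing circle.

54.5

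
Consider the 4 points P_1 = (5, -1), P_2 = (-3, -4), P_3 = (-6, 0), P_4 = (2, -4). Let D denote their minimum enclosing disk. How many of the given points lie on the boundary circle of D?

A smallest enclosing disk is always determined by at most three of the input points on its boundary.
The farthest pair is P_1–P_3 with squared distance 122. The circle on this segment as diameter has centre (-0.5, -0.5) and r² = 122/4 = 30.5.
Check P_2: distance² to centre = 18.5 ≤ 30.5, so it lies inside.
All remaining points lie in this disk, and no smaller disk contains both endpoints, so this is the minimum enclosing circle.
The points at distance exactly r from the centre are P_1, P_3 — 2 points.

2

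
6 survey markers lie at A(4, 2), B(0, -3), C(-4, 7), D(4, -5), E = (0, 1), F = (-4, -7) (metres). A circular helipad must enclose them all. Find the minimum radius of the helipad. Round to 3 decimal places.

The minimum enclosing circle is determined by three boundary points: C, D, F.
Their circumcentre is (-1.5, 0) with r² = 55.25.
The farthest remaining point A is at distance² 34.25 ≤ 55.25.
r = √(55.25) ≈ 7.433.

7.433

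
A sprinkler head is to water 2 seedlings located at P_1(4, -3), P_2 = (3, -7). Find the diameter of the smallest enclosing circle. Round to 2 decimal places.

The smallest circle enclosing two points has them as diameter endpoints.
Centre = midpoint = (3.5, -5); r² = |P_1P_2|²/4 = 17/4 = 4.25.
Diameter = 2r = 2√(4.25) ≈ 4.12.

4.12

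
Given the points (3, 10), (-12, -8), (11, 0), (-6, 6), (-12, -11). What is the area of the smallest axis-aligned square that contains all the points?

The bounding box has width 23 and height 21.
An axis-aligned square enclosing the set must have side ≥ max(width, height).
So the minimum side is max(23, 21) = 23.
Area = 23² = 529.

529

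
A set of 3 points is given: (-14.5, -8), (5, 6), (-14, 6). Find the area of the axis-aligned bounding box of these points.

273

x ranges over [-14.5, 5], width 19.5.
y ranges over [-8, 6], height 14.
Area = 19.5 × 14 = 273.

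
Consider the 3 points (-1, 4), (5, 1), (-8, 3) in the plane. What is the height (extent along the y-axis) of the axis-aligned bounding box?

max y = 4, min y = 1, so height = 3.

3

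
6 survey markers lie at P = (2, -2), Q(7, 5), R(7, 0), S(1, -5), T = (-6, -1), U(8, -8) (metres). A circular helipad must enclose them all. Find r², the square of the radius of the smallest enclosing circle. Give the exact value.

The minimum enclosing circle of a finite set is fixed by two of the points (as a diameter) or three (as a circumcircle).
The minimum enclosing circle is determined by three boundary points: Q, T, U.
Their circumcentre is (2.3, -1.9) with r² = 69.7.
The farthest remaining point R is at distance² 25.7 ≤ 69.7.

69.7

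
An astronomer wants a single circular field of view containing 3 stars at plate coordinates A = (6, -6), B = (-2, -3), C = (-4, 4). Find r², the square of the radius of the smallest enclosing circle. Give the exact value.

Side lengths²: AB² = 73, AC² = 200, BC² = 53.
Since AC² = 200 ≥ 73 + 53 = 126, the angle opposite AC is not acute, so the smallest enclosing circle has AC as diameter.
Centre = midpoint of AC = (1, -1), r² = 200/4 = 50.

50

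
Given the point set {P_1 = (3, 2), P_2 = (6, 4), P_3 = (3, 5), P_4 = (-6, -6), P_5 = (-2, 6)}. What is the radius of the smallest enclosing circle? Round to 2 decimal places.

7.81

By Welzl's lemma the MEC is supported by two points (diametrically opposite) or three points (on a circumcircle).
The farthest pair is P_2–P_4 with squared distance 244. The circle on this segment as diameter has centre (0, -1) and r² = 244/4 = 61.
Check P_1: distance² to centre = 18 ≤ 61, so it lies inside.
All remaining points lie in this disk, and no smaller disk contains both endpoints, so this is the minimum enclosing circle.
r = √61 ≈ 7.81.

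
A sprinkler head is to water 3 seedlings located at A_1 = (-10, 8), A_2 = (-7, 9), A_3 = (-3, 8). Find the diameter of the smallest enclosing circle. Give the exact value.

7

Side lengths²: A_1A_2² = 10, A_1A_3² = 49, A_2A_3² = 17.
Since A_1A_3² = 49 ≥ 17 + 10 = 27, the angle opposite A_1A_3 is not acute, so the smallest enclosing circle has A_1A_3 as diameter.
Centre = midpoint of A_1A_3 = (-6.5, 8), r² = 49/4 = 12.25.
Diameter = 2r = 2√(12.25) = 7.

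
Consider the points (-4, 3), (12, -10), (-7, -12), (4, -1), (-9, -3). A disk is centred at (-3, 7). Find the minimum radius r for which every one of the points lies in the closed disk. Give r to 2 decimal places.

22.67

The required radius is the distance from (-3, 7) to the farthest point.
Squared distances: 17, 514, 377, 113, 136.
Maximum is 514, attained at (12, -10).
r = √514 ≈ 22.67.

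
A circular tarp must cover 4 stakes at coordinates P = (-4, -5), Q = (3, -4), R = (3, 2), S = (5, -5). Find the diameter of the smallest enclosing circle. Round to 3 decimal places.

The minimum enclosing circle of a finite set is fixed by two of the points (as a diameter) or three (as a circumcircle).
The minimum enclosing circle is determined by three boundary points: P, R, S.
Their circumcentre is (0.5, -2.5) with r² = 26.5.
The farthest remaining point Q is at distance² 8.5 ≤ 26.5.
Diameter = 2r = 2√(26.5) ≈ 10.296.

10.296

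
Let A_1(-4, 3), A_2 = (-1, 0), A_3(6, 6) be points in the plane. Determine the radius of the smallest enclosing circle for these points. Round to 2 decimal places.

Side lengths²: A_1A_2² = 18, A_1A_3² = 109, A_2A_3² = 85.
Since A_1A_3² = 109 ≥ 85 + 18 = 103, the angle opposite A_1A_3 is not acute, so the smallest enclosing circle has A_1A_3 as diameter.
Centre = midpoint of A_1A_3 = (1, 4.5), r² = 109/4 = 27.25.
r = √(27.25) ≈ 5.22.

5.22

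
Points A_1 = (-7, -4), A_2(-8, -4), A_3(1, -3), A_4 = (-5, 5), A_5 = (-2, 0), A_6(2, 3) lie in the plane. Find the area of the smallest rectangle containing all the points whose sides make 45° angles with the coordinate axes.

In coordinates u = x + y, v = x − y the rectangle is axis-aligned; the map (x,y)→(u,v) scales areas by 2.
u-values: -11, -12, -2, 0, -2, 5; range = 5 − (-12) = 17.
v-values: -3, -4, 4, -10, -2, -1; range = 4 − (-10) = 14.
Area = (17 × 14) / 2 = 119.

119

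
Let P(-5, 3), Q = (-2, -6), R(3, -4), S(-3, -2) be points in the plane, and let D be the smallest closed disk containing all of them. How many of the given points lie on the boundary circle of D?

3

A smallest enclosing disk is always determined by at most three of the input points on its boundary.
The minimum enclosing circle is determined by three boundary points: P, Q, R.
Their circumcentre is (-41/34, -25/34) with r² = 16385/578.
The farthest remaining point S is at distance² 2785/578 ≤ 16385/578.
The points at distance exactly r from the centre are P, Q, R — 3 points.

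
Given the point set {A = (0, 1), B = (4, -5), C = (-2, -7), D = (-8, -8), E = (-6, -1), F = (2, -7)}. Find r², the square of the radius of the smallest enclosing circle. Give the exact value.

32045/784

The minimum enclosing circle is determined by three boundary points: A, B, D.
Their circumcentre is (-67/28, -69/14) with r² = 32045/784.
The farthest remaining point E is at distance² 22301/784 ≤ 32045/784.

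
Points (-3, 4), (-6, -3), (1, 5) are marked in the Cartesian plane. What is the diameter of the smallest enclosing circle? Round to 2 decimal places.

10.63

Call the three points A, B, C in the order given.
Side lengths²: AB² = 58, AC² = 17, BC² = 113.
Since BC² = 113 ≥ 58 + 17 = 75, the angle opposite BC is not acute, so the smallest enclosing circle has BC as diameter.
Centre = midpoint of BC = (-2.5, 1), r² = 113/4 = 28.25.
Diameter = 2r = 2√(28.25) ≈ 10.63.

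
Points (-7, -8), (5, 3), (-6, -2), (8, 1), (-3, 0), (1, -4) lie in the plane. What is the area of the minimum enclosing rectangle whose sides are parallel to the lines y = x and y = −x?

In coordinates u = x + y, v = x − y the rectangle is axis-aligned; the map (x,y)→(u,v) scales areas by 2.
u-values: -15, 8, -8, 9, -3, -3; range = 9 − (-15) = 24.
v-values: 1, 2, -4, 7, -3, 5; range = 7 − (-4) = 11.
Area = (24 × 11) / 2 = 132.

132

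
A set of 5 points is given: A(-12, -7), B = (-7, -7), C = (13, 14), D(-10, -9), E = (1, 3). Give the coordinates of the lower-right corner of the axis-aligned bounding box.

x-range [-12, 13], y-range [-9, 14].
The lower-right corner is (13, -9).

(13, -9)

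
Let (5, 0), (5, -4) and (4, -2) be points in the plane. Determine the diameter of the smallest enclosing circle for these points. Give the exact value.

Call the three points A, B, C in the order given.
Side lengths²: AB² = 16, AC² = 5, BC² = 5.
Since AB² = 16 ≥ 5 + 5 = 10, the angle opposite AB is not acute, so the smallest enclosing circle has AB as diameter.
Centre = midpoint of AB = (5, -2), r² = 16/4 = 4.
Diameter = 2r = 2√4 = 4.

4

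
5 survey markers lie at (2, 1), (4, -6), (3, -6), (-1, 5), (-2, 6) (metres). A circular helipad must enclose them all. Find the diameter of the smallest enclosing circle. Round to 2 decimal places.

The minimum enclosing circle of a finite set is fixed by two of the points (as a diameter) or three (as a circumcircle).
The farthest pair is (4, -6)–(-2, 6) with squared distance 180. The circle on this segment as diameter has centre (1, 0) and r² = 180/4 = 45.
Check (2, 1): distance² to centre = 2 ≤ 45, so it lies inside.
All remaining points lie in this disk, and no smaller disk contains both endpoints, so this is the minimum enclosing circle.
Diameter = 2r = 2√45 ≈ 13.42.

13.42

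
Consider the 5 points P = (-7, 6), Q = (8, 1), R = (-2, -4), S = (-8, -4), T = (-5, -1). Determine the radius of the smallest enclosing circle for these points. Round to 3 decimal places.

The minimum enclosing circle of a finite set is fixed by two of the points (as a diameter) or three (as a circumcircle).
The minimum enclosing circle is determined by three boundary points: P, Q, S.
Their circumcentre is (-35/62, 19/62) with r² = 141905/1922.
The farthest remaining point T is at distance² 41093/1922 ≤ 141905/1922.
r = √(141905/1922) ≈ 8.593.

8.593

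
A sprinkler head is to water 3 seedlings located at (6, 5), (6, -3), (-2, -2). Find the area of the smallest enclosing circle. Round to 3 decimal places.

90.137

Call the three points A, B, C in the order given.
Side lengths²: AB² = 64, AC² = 113, BC² = 65.
Since AC² = 113 < 65 + 64 = 129, the triangle is acute, so the smallest enclosing circle is the circumcircle.
Circumcentre = (2.4375, 1), r² = 28.69140625.
Area = π·r² = π·28.69140625 ≈ 90.137.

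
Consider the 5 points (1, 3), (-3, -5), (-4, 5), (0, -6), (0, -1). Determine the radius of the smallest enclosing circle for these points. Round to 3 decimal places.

The farthest pair is (-4, 5)–(0, -6) with squared distance 137. The circle on this segment as diameter has centre (-2, -0.5) and r² = 137/4 = 34.25.
Check (1, 3): distance² to centre = 21.25 ≤ 34.25, so it lies inside.
All remaining points lie in this disk, and no smaller disk contains both endpoints, so this is the minimum enclosing circle.
r = √(34.25) ≈ 5.852.

5.852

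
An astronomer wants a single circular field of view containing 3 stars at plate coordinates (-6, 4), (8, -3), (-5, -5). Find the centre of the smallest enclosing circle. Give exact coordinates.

Call the three points A, B, C in the order given.
Side lengths²: AB² = 245, AC² = 82, BC² = 173.
Since AB² = 245 < 173 + 82 = 255, the triangle is acute, so the smallest enclosing circle is the circumcircle.
Circumcentre = (29/34, 7/34), r² = 35465/578.
Centre = (29/34, 7/34).

(29/34, 7/34)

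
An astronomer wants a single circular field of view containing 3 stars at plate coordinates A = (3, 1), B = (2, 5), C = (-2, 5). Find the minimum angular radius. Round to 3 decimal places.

Side lengths²: AB² = 17, AC² = 41, BC² = 16.
Since AC² = 41 ≥ 17 + 16 = 33, the angle opposite AC is not acute, so the smallest enclosing circle has AC as diameter.
Centre = midpoint of AC = (0.5, 3), r² = 41/4 = 10.25.
r = √(10.25) ≈ 3.202.

3.202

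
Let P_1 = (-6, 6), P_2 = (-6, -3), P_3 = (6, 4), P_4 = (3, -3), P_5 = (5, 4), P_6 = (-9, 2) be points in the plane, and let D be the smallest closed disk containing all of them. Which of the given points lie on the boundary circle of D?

P_3, P_6

The minimum enclosing circle of a finite set is fixed by two of the points (as a diameter) or three (as a circumcircle).
The farthest pair is P_3–P_6 with squared distance 229. The circle on this segment as diameter has centre (-1.5, 3) and r² = 229/4 = 57.25.
Check P_1: distance² to centre = 29.25 ≤ 57.25, so it lies inside.
All remaining points lie in this disk, and no smaller disk contains both endpoints, so this is the minimum enclosing circle.
The points at distance exactly r from the centre are P_3, P_6 — 2 points.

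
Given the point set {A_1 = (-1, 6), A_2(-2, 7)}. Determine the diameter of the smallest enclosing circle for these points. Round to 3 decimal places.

1.414

The smallest circle enclosing two points has them as diameter endpoints.
Centre = midpoint = (-1.5, 6.5); r² = |A_1A_2|²/4 = 2/4 = 0.5.
Diameter = 2r = 2√(0.5) ≈ 1.414.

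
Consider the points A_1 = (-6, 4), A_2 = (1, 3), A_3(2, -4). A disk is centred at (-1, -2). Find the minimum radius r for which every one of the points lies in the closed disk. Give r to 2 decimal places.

The required radius is the distance from (-1, -2) to the farthest point.
Squared distances: 61, 29, 13.
Maximum is 61, attained at A_1.
r = √61 ≈ 7.81.

7.81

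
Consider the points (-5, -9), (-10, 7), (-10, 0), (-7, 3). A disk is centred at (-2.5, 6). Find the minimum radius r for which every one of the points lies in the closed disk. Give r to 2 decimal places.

The required radius is the distance from (-2.5, 6) to the farthest point.
Squared distances: 231.25, 57.25, 92.25, 29.25.
Maximum is 231.25, attained at (-5, -9).
r = √(231.25) ≈ 15.21.

15.21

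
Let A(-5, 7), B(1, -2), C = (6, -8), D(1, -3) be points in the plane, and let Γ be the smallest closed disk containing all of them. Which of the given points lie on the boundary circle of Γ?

A, C

The farthest pair is A–C with squared distance 346. The circle on this segment as diameter has centre (0.5, -0.5) and r² = 346/4 = 86.5.
Check B: distance² to centre = 2.5 ≤ 86.5, so it lies inside.
All remaining points lie in this disk, and no smaller disk contains both endpoints, so this is the minimum enclosing circle.
The points at distance exactly r from the centre are A, C — 2 points.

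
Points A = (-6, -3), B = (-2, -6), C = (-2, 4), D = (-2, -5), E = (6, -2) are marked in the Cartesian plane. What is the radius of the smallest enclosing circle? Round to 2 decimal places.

6.07

By Welzl's lemma the MEC is supported by two points (diametrically opposite) or three points (on a circumcircle).
The minimum enclosing circle is determined by three boundary points: A, C, E.
Their circumcentre is (-0.0625, -1.75) with r² = 36.81640625.
The farthest remaining point B is at distance² 21.81640625 ≤ 36.81640625.
r = √(36.81640625) ≈ 6.07.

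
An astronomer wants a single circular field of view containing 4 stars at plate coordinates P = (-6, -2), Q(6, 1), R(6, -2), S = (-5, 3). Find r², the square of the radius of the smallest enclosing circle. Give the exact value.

38.25

By Welzl's lemma the MEC is supported by two points (diametrically opposite) or three points (on a circumcircle).
The farthest pair is P–Q with squared distance 153. The circle on this segment as diameter has centre (0, -0.5) and r² = 153/4 = 38.25.
Check R: distance² to centre = 38.25 ≤ 38.25, so it lies inside.
All remaining points lie in this disk, and no smaller disk contains both endpoints, so this is the minimum enclosing circle.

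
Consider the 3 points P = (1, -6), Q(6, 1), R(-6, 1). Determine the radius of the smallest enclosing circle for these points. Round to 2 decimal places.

6.08

Side lengths²: PQ² = 74, PR² = 98, QR² = 144.
Since QR² = 144 < 98 + 74 = 172, the triangle is acute, so the smallest enclosing circle is the circumcircle.
Circumcentre = (0, 0), r² = 37.
r = √37 ≈ 6.08.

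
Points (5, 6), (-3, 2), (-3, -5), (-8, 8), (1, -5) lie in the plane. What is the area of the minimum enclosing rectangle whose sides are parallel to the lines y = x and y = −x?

In coordinates u = x + y, v = x − y the rectangle is axis-aligned; the map (x,y)→(u,v) scales areas by 2.
u-values: 11, -1, -8, 0, -4; range = 11 − (-8) = 19.
v-values: -1, -5, 2, -16, 6; range = 6 − (-16) = 22.
Area = (19 × 22) / 2 = 209.

209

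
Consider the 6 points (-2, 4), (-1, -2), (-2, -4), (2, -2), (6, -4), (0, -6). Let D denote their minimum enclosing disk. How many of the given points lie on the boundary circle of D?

3

A smallest enclosing disk is always determined by at most three of the input points on its boundary.
The minimum enclosing circle is determined by three boundary points: (-2, 4), (6, -4), (0, -6).
Their circumcentre is (1.5, -0.5) with r² = 32.5.
The farthest remaining point (-2, -4) is at distance² 24.5 ≤ 32.5.
The points at distance exactly r from the centre are (-2, 4), (6, -4), (0, -6) — 3 points.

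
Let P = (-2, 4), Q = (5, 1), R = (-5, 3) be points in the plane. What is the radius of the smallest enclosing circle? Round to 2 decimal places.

5.10

Side lengths²: PQ² = 58, PR² = 10, QR² = 104.
Since QR² = 104 ≥ 58 + 10 = 68, the angle opposite QR is not acute, so the smallest enclosing circle has QR as diameter.
Centre = midpoint of QR = (0, 2), r² = 104/4 = 26.
r = √26 ≈ 5.10.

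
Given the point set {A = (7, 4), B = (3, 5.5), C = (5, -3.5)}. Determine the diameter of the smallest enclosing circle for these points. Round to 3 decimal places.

9.220

Side lengths²: AB² = 18.25, AC² = 60.25, BC² = 85.
Since BC² = 85 ≥ 60.25 + 18.25 = 78.5, the angle opposite BC is not acute, so the smallest enclosing circle has BC as diameter.
Centre = midpoint of BC = (4, 1), r² = 85/4 = 21.25.
Diameter = 2r = 2√(21.25) ≈ 9.220.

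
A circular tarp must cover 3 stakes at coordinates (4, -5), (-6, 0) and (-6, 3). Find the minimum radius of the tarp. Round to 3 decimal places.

6.403

Call the three points A, B, C in the order given.
Side lengths²: AB² = 125, AC² = 164, BC² = 9.
Since AC² = 164 ≥ 125 + 9 = 134, the angle opposite AC is not acute, so the smallest enclosing circle has AC as diameter.
Centre = midpoint of AC = (-1, -1), r² = 164/4 = 41.
r = √41 ≈ 6.403.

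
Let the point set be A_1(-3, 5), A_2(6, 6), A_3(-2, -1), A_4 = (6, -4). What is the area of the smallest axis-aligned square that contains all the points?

100

The bounding box has width 9 and height 10.
An axis-aligned square enclosing the set must have side ≥ max(width, height).
So the minimum side is max(9, 10) = 10.
Area = 10² = 100.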